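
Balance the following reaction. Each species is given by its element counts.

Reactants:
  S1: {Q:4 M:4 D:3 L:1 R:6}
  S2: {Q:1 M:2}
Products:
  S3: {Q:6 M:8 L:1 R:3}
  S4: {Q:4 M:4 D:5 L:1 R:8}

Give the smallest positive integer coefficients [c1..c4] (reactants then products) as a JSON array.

Q: 5·4+4·1 = 24 | 2·6+3·4 = 24
M: 5·4+4·2 = 28 | 2·8+3·4 = 28
D: 5·3+4·0 = 15 | 2·0+3·5 = 15
L: 5·1+4·0 = 5 | 2·1+3·1 = 5
R: 5·6+4·0 = 30 | 2·3+3·8 = 30
gcd(5,4,2,3) = 1

Coefficients: [5, 4, 2, 3]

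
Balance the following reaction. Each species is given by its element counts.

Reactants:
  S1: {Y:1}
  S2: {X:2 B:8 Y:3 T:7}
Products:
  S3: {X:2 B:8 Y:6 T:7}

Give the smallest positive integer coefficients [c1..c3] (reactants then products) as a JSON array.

Coefficients: [3, 1, 1]

X: 3·0+1·2 = 2 | 1·2 = 2
B: 3·0+1·8 = 8 | 1·8 = 8
Y: 3·1+1·3 = 6 | 1·6 = 6
T: 3·0+1·7 = 7 | 1·7 = 7
gcd(3,1,1) = 1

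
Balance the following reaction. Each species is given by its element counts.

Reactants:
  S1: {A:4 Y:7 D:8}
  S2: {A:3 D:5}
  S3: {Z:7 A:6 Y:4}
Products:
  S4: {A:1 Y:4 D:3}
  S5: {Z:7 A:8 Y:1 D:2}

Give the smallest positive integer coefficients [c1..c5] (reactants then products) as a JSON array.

Coefficients: [1, 2, 3, 4, 3]

Z: 1·0+2·0+3·7 = 21 | 4·0+3·7 = 21
A: 1·4+2·3+3·6 = 28 | 4·1+3·8 = 28
Y: 1·7+2·0+3·4 = 19 | 4·4+3·1 = 19
D: 1·8+2·5+3·0 = 18 | 4·3+3·2 = 18
gcd(1,2,3,4,3) = 1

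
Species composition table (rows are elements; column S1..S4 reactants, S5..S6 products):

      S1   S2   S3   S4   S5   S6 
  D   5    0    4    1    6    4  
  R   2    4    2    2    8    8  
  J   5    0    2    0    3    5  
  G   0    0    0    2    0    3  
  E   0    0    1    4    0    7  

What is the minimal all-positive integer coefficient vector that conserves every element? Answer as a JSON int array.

Coefficients: [3, 6, 2, 3, 3, 2]

D: 3·5+6·0+2·4+3·1 = 26 | 3·6+2·4 = 26
R: 3·2+6·4+2·2+3·2 = 40 | 3·8+2·8 = 40
J: 3·5+6·0+2·2+3·0 = 19 | 3·3+2·5 = 19
G: 3·0+6·0+2·0+3·2 = 6 | 3·0+2·3 = 6
E: 3·0+6·0+2·1+3·4 = 14 | 3·0+2·7 = 14
gcd(3,6,2,3,3,2) = 1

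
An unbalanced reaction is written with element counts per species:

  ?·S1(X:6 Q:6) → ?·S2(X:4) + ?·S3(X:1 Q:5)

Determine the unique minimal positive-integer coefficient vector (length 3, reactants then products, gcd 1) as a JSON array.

Coefficients: [5, 6, 6]

X: 5·6 = 30 | 6·4+6·1 = 30
Q: 5·6 = 30 | 6·0+6·5 = 30
gcd(5,6,6) = 1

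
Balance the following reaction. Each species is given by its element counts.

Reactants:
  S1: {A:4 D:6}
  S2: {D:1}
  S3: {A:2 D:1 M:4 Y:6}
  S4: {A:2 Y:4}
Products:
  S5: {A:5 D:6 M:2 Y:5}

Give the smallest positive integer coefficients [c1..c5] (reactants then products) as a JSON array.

A: 3·4+4·0+2·2+2·2 = 20 | 4·5 = 20
D: 3·6+4·1+2·1+2·0 = 24 | 4·6 = 24
M: 3·0+4·0+2·4+2·0 = 8 | 4·2 = 8
Y: 3·0+4·0+2·6+2·4 = 20 | 4·5 = 20
gcd(3,4,2,2,4) = 1

Coefficients: [3, 4, 2, 2, 4]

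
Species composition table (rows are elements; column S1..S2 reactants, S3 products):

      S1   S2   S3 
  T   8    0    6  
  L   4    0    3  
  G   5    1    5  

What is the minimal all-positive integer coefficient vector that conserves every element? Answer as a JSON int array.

Coefficients: [3, 5, 4]

T: 3·8+5·0 = 24 | 4·6 = 24
L: 3·4+5·0 = 12 | 4·3 = 12
G: 3·5+5·1 = 20 | 4·5 = 20
gcd(3,5,4) = 1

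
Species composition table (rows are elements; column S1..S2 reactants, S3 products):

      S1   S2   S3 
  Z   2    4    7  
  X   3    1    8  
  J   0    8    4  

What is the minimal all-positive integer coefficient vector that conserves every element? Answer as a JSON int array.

Coefficients: [5, 1, 2]

Z: 5·2+1·4 = 14 | 2·7 = 14
X: 5·3+1·1 = 16 | 2·8 = 16
J: 5·0+1·8 = 8 | 2·4 = 8
gcd(5,1,2) = 1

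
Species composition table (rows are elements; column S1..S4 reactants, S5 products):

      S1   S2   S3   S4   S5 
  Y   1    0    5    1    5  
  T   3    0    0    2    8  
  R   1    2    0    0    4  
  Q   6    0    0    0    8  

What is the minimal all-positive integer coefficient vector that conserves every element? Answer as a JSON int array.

Y: 4·1+4·0+1·5+6·1 = 15 | 3·5 = 15
T: 4·3+4·0+1·0+6·2 = 24 | 3·8 = 24
R: 4·1+4·2+1·0+6·0 = 12 | 3·4 = 12
Q: 4·6+4·0+1·0+6·0 = 24 | 3·8 = 24
gcd(4,4,1,6,3) = 1

Coefficients: [4, 4, 1, 6, 3]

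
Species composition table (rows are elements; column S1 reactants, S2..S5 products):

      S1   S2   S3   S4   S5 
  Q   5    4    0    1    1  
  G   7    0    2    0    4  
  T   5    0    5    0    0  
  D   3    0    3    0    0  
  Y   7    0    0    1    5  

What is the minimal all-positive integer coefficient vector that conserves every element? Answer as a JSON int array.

Coefficients: [4, 3, 4, 3, 5]

Q: 4·5 = 20 | 3·4+4·0+3·1+5·1 = 20
G: 4·7 = 28 | 3·0+4·2+3·0+5·4 = 28
T: 4·5 = 20 | 3·0+4·5+3·0+5·0 = 20
D: 4·3 = 12 | 3·0+4·3+3·0+5·0 = 12
Y: 4·7 = 28 | 3·0+4·0+3·1+5·5 = 28
gcd(4,3,4,3,5) = 1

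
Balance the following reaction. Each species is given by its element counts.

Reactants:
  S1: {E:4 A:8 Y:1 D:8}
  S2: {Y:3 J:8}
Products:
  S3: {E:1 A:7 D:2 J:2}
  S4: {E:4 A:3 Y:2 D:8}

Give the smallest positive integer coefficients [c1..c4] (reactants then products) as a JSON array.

E: 5·4+1·0 = 20 | 4·1+4·4 = 20
A: 5·8+1·0 = 40 | 4·7+4·3 = 40
Y: 5·1+1·3 = 8 | 4·0+4·2 = 8
D: 5·8+1·0 = 40 | 4·2+4·8 = 40
J: 5·0+1·8 = 8 | 4·2+4·0 = 8
gcd(5,1,4,4) = 1

Coefficients: [5, 1, 4, 4]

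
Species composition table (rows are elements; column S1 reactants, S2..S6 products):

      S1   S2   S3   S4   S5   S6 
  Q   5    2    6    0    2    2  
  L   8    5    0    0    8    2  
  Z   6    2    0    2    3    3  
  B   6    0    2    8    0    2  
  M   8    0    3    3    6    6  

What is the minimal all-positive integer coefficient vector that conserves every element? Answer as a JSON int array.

Coefficients: [6, 6, 1, 3, 1, 5]

Q: 6·5 = 30 | 6·2+1·6+3·0+1·2+5·2 = 30
L: 6·8 = 48 | 6·5+1·0+3·0+1·8+5·2 = 48
Z: 6·6 = 36 | 6·2+1·0+3·2+1·3+5·3 = 36
B: 6·6 = 36 | 6·0+1·2+3·8+1·0+5·2 = 36
M: 6·8 = 48 | 6·0+1·3+3·3+1·6+5·6 = 48
gcd(6,6,1,3,1,5) = 1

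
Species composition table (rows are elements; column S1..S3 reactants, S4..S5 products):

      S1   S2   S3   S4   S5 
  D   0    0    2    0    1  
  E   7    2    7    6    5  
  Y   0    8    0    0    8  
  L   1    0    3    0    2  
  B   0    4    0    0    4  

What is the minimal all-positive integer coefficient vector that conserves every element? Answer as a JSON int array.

Coefficients: [3, 6, 3, 4, 6]

D: 3·0+6·0+3·2 = 6 | 4·0+6·1 = 6
E: 3·7+6·2+3·7 = 54 | 4·6+6·5 = 54
Y: 3·0+6·8+3·0 = 48 | 4·0+6·8 = 48
L: 3·1+6·0+3·3 = 12 | 4·0+6·2 = 12
B: 3·0+6·4+3·0 = 24 | 4·0+6·4 = 24
gcd(3,6,3,4,6) = 1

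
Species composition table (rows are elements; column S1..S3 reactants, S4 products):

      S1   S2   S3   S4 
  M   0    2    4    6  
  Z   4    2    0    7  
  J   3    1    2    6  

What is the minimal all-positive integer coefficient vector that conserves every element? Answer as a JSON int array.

Coefficients: [4, 6, 3, 4]

M: 4·0+6·2+3·4 = 24 | 4·6 = 24
Z: 4·4+6·2+3·0 = 28 | 4·7 = 28
J: 4·3+6·1+3·2 = 24 | 4·6 = 24
gcd(4,6,3,4) = 1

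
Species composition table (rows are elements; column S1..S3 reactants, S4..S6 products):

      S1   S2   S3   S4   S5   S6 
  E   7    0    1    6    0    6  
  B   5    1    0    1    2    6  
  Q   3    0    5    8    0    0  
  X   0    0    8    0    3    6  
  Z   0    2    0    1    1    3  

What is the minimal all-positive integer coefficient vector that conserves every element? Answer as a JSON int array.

E: 3·7+6·0+3·1 = 24 | 3·6+6·0+1·6 = 24
B: 3·5+6·1+3·0 = 21 | 3·1+6·2+1·6 = 21
Q: 3·3+6·0+3·5 = 24 | 3·8+6·0+1·0 = 24
X: 3·0+6·0+3·8 = 24 | 3·0+6·3+1·6 = 24
Z: 3·0+6·2+3·0 = 12 | 3·1+6·1+1·3 = 12
gcd(3,6,3,3,6,1) = 1

Coefficients: [3, 6, 3, 3, 6, 1]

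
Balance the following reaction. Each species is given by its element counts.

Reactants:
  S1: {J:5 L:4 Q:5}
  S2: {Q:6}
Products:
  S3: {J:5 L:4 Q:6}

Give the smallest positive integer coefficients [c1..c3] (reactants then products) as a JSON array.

Coefficients: [6, 1, 6]

J: 6·5+1·0 = 30 | 6·5 = 30
L: 6·4+1·0 = 24 | 6·4 = 24
Q: 6·5+1·6 = 36 | 6·6 = 36
gcd(6,1,6) = 1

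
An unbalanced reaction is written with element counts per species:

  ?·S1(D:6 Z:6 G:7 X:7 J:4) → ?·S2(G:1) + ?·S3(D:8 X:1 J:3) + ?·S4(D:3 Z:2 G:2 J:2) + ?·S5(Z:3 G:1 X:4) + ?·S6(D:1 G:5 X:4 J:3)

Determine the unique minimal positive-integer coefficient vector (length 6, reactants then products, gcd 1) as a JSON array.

Coefficients: [3, 6, 1, 3, 4, 1]

D: 3·6 = 18 | 6·0+1·8+3·3+4·0+1·1 = 18
Z: 3·6 = 18 | 6·0+1·0+3·2+4·3+1·0 = 18
G: 3·7 = 21 | 6·1+1·0+3·2+4·1+1·5 = 21
X: 3·7 = 21 | 6·0+1·1+3·0+4·4+1·4 = 21
J: 3·4 = 12 | 6·0+1·3+3·2+4·0+1·3 = 12
gcd(3,6,1,3,4,1) = 1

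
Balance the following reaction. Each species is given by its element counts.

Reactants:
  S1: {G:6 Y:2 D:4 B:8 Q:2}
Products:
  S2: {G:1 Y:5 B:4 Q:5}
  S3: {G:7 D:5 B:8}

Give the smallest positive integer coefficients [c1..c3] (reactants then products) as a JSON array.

Coefficients: [5, 2, 4]

G: 5·6 = 30 | 2·1+4·7 = 30
Y: 5·2 = 10 | 2·5+4·0 = 10
D: 5·4 = 20 | 2·0+4·5 = 20
B: 5·8 = 40 | 2·4+4·8 = 40
Q: 5·2 = 10 | 2·5+4·0 = 10
gcd(5,2,4) = 1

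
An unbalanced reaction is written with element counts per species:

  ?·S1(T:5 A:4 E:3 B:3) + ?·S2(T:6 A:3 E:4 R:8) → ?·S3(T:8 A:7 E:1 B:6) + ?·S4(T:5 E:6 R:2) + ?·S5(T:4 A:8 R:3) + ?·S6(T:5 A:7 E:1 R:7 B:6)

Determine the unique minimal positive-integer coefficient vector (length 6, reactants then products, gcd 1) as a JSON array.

Coefficients: [4, 2, 1, 3, 1, 1]

T: 4·5+2·6 = 32 | 1·8+3·5+1·4+1·5 = 32
A: 4·4+2·3 = 22 | 1·7+3·0+1·8+1·7 = 22
E: 4·3+2·4 = 20 | 1·1+3·6+1·0+1·1 = 20
R: 4·0+2·8 = 16 | 1·0+3·2+1·3+1·7 = 16
B: 4·3+2·0 = 12 | 1·6+3·0+1·0+1·6 = 12
gcd(4,2,1,3,1,1) = 1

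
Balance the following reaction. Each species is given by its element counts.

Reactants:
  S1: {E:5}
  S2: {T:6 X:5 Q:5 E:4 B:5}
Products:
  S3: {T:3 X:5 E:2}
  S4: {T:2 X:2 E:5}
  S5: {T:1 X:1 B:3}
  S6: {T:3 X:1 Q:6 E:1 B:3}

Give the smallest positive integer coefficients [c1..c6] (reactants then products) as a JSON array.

Coefficients: [2, 6, 2, 5, 5, 5]

T: 2·0+6·6 = 36 | 2·3+5·2+5·1+5·3 = 36
X: 2·0+6·5 = 30 | 2·5+5·2+5·1+5·1 = 30
Q: 2·0+6·5 = 30 | 2·0+5·0+5·0+5·6 = 30
E: 2·5+6·4 = 34 | 2·2+5·5+5·0+5·1 = 34
B: 2·0+6·5 = 30 | 2·0+5·0+5·3+5·3 = 30
gcd(2,6,2,5,5,5) = 1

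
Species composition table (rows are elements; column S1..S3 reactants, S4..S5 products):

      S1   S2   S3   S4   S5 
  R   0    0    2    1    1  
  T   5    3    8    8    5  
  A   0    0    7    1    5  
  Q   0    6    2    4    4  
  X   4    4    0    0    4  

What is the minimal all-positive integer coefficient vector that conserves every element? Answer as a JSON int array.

R: 1·0+4·0+4·2 = 8 | 3·1+5·1 = 8
T: 1·5+4·3+4·8 = 49 | 3·8+5·5 = 49
A: 1·0+4·0+4·7 = 28 | 3·1+5·5 = 28
Q: 1·0+4·6+4·2 = 32 | 3·4+5·4 = 32
X: 1·4+4·4+4·0 = 20 | 3·0+5·4 = 20
gcd(1,4,4,3,5) = 1

Coefficients: [1, 4, 4, 3, 5]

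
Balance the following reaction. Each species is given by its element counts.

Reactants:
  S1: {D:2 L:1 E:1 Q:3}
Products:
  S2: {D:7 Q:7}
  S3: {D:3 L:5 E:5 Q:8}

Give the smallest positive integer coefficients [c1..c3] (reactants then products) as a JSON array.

D: 5·2 = 10 | 1·7+1·3 = 10
L: 5·1 = 5 | 1·0+1·5 = 5
E: 5·1 = 5 | 1·0+1·5 = 5
Q: 5·3 = 15 | 1·7+1·8 = 15
gcd(5,1,1) = 1

Coefficients: [5, 1, 1]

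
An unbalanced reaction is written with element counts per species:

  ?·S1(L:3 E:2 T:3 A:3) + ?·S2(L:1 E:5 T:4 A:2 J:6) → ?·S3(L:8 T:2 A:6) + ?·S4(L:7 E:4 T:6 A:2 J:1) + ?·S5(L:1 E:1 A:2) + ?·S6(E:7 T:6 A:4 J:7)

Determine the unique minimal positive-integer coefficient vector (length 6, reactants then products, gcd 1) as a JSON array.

L: 6·3+5·1 = 23 | 1·8+2·7+1·1+4·0 = 23
E: 6·2+5·5 = 37 | 1·0+2·4+1·1+4·7 = 37
T: 6·3+5·4 = 38 | 1·2+2·6+1·0+4·6 = 38
A: 6·3+5·2 = 28 | 1·6+2·2+1·2+4·4 = 28
J: 6·0+5·6 = 30 | 1·0+2·1+1·0+4·7 = 30
gcd(6,5,1,2,1,4) = 1

Coefficients: [6, 5, 1, 2, 1, 4]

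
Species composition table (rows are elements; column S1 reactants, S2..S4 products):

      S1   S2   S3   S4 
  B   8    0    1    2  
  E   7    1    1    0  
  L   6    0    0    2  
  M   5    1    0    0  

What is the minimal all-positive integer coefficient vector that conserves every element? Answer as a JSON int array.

Coefficients: [1, 5, 2, 3]

B: 1·8 = 8 | 5·0+2·1+3·2 = 8
E: 1·7 = 7 | 5·1+2·1+3·0 = 7
L: 1·6 = 6 | 5·0+2·0+3·2 = 6
M: 1·5 = 5 | 5·1+2·0+3·0 = 5
gcd(1,5,2,3) = 1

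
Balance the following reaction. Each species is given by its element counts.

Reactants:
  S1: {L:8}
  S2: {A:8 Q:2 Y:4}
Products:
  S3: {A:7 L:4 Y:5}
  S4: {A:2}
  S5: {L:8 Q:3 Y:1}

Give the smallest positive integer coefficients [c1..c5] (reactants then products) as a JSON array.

Coefficients: [3, 3, 2, 5, 2]

A: 3·0+3·8 = 24 | 2·7+5·2+2·0 = 24
L: 3·8+3·0 = 24 | 2·4+5·0+2·8 = 24
Q: 3·0+3·2 = 6 | 2·0+5·0+2·3 = 6
Y: 3·0+3·4 = 12 | 2·5+5·0+2·1 = 12
gcd(3,3,2,5,2) = 1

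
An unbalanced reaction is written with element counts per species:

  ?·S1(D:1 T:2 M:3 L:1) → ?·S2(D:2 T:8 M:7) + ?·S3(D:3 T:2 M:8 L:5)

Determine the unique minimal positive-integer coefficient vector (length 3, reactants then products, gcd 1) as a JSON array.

Coefficients: [5, 1, 1]

D: 5·1 = 5 | 1·2+1·3 = 5
T: 5·2 = 10 | 1·8+1·2 = 10
M: 5·3 = 15 | 1·7+1·8 = 15
L: 5·1 = 5 | 1·0+1·5 = 5
gcd(5,1,1) = 1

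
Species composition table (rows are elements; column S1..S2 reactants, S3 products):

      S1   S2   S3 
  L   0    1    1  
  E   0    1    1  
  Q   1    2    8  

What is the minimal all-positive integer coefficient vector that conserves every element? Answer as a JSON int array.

Coefficients: [6, 1, 1]

L: 6·0+1·1 = 1 | 1·1 = 1
E: 6·0+1·1 = 1 | 1·1 = 1
Q: 6·1+1·2 = 8 | 1·8 = 8
gcd(6,1,1) = 1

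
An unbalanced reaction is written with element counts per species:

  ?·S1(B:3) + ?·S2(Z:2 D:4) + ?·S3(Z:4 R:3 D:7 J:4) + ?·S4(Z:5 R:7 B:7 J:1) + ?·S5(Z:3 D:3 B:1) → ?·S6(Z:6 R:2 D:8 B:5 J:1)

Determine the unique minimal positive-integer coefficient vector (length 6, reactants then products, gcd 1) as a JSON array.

Z: 5·0+6·2+1·4+1·5+3·3 = 30 | 5·6 = 30
R: 5·0+6·0+1·3+1·7+3·0 = 10 | 5·2 = 10
D: 5·0+6·4+1·7+1·0+3·3 = 40 | 5·8 = 40
B: 5·3+6·0+1·0+1·7+3·1 = 25 | 5·5 = 25
J: 5·0+6·0+1·4+1·1+3·0 = 5 | 5·1 = 5
gcd(5,6,1,1,3,5) = 1

Coefficients: [5, 6, 1, 1, 3, 5]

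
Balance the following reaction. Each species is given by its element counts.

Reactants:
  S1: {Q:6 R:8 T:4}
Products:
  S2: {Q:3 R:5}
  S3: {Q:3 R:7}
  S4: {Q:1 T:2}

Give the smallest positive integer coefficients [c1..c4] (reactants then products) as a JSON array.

Coefficients: [3, 2, 2, 6]

Q: 3·6 = 18 | 2·3+2·3+6·1 = 18
R: 3·8 = 24 | 2·5+2·7+6·0 = 24
T: 3·4 = 12 | 2·0+2·0+6·2 = 12
gcd(3,2,2,6) = 1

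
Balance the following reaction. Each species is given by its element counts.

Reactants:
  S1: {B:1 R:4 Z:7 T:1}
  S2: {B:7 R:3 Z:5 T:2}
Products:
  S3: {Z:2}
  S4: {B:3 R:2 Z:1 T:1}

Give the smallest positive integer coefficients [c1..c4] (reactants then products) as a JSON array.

B: 1·1+2·7 = 15 | 6·0+5·3 = 15
R: 1·4+2·3 = 10 | 6·0+5·2 = 10
Z: 1·7+2·5 = 17 | 6·2+5·1 = 17
T: 1·1+2·2 = 5 | 6·0+5·1 = 5
gcd(1,2,6,5) = 1

Coefficients: [1, 2, 6, 5]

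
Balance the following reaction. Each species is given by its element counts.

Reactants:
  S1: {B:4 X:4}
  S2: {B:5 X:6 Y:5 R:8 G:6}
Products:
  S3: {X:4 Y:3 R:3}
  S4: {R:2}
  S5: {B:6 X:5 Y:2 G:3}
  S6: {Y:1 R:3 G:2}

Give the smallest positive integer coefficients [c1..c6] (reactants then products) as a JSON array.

B: 1·4+4·5 = 24 | 2·0+4·0+4·6+6·0 = 24
X: 1·4+4·6 = 28 | 2·4+4·0+4·5+6·0 = 28
Y: 1·0+4·5 = 20 | 2·3+4·0+4·2+6·1 = 20
R: 1·0+4·8 = 32 | 2·3+4·2+4·0+6·3 = 32
G: 1·0+4·6 = 24 | 2·0+4·0+4·3+6·2 = 24
gcd(1,4,2,4,4,6) = 1

Coefficients: [1, 4, 2, 4, 4, 6]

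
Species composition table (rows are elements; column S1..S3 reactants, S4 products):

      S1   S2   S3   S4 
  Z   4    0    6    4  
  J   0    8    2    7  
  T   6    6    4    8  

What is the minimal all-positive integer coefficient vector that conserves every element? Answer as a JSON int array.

Coefficients: [1, 3, 2, 4]

Z: 1·4+3·0+2·6 = 16 | 4·4 = 16
J: 1·0+3·8+2·2 = 28 | 4·7 = 28
T: 1·6+3·6+2·4 = 32 | 4·8 = 32
gcd(1,3,2,4) = 1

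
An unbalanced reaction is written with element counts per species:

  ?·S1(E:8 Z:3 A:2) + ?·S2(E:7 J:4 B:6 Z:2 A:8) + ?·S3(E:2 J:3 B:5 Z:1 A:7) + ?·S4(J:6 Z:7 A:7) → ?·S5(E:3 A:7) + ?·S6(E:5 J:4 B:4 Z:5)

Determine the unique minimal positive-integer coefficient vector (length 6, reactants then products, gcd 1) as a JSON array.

E: 3·8+1·7+2·2+1·0 = 35 | 5·3+4·5 = 35
J: 3·0+1·4+2·3+1·6 = 16 | 5·0+4·4 = 16
B: 3·0+1·6+2·5+1·0 = 16 | 5·0+4·4 = 16
Z: 3·3+1·2+2·1+1·7 = 20 | 5·0+4·5 = 20
A: 3·2+1·8+2·7+1·7 = 35 | 5·7+4·0 = 35
gcd(3,1,2,1,5,4) = 1

Coefficients: [3, 1, 2, 1, 5, 4]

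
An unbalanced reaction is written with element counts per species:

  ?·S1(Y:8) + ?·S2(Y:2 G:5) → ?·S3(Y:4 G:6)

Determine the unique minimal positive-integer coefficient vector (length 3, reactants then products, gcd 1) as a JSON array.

Coefficients: [1, 6, 5]

Y: 1·8+6·2 = 20 | 5·4 = 20
G: 1·0+6·5 = 30 | 5·6 = 30
gcd(1,6,5) = 1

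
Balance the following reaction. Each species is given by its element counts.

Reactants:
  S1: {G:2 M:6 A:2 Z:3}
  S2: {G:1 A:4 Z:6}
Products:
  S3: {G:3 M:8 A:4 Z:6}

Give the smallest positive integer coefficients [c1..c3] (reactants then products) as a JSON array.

Coefficients: [4, 1, 3]

G: 4·2+1·1 = 9 | 3·3 = 9
M: 4·6+1·0 = 24 | 3·8 = 24
A: 4·2+1·4 = 12 | 3·4 = 12
Z: 4·3+1·6 = 18 | 3·6 = 18
gcd(4,1,3) = 1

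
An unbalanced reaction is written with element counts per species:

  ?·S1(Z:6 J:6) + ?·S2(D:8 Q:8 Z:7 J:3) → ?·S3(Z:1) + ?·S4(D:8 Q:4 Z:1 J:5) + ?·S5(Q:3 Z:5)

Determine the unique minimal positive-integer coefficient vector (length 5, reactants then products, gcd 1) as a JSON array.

D: 1·0+3·8 = 24 | 4·0+3·8+4·0 = 24
Q: 1·0+3·8 = 24 | 4·0+3·4+4·3 = 24
Z: 1·6+3·7 = 27 | 4·1+3·1+4·5 = 27
J: 1·6+3·3 = 15 | 4·0+3·5+4·0 = 15
gcd(1,3,4,3,4) = 1

Coefficients: [1, 3, 4, 3, 4]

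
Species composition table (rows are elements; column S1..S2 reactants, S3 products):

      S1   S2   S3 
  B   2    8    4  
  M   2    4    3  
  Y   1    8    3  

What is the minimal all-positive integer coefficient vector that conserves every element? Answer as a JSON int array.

B: 4·2+1·8 = 16 | 4·4 = 16
M: 4·2+1·4 = 12 | 4·3 = 12
Y: 4·1+1·8 = 12 | 4·3 = 12
gcd(4,1,4) = 1

Coefficients: [4, 1, 4]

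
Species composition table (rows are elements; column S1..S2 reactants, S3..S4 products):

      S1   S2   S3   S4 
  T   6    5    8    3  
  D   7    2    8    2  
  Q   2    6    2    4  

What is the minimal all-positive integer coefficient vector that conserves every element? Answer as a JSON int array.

T: 4·6+3·5 = 39 | 3·8+5·3 = 39
D: 4·7+3·2 = 34 | 3·8+5·2 = 34
Q: 4·2+3·6 = 26 | 3·2+5·4 = 26
gcd(4,3,3,5) = 1

Coefficients: [4, 3, 3, 5]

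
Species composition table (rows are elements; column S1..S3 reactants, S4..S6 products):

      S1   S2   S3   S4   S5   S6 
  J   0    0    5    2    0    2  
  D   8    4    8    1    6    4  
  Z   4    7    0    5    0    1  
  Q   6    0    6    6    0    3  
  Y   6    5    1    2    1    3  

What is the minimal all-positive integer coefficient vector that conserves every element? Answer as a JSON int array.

J: 3·0+2·0+4·5 = 20 | 4·2+6·0+6·2 = 20
D: 3·8+2·4+4·8 = 64 | 4·1+6·6+6·4 = 64
Z: 3·4+2·7+4·0 = 26 | 4·5+6·0+6·1 = 26
Q: 3·6+2·0+4·6 = 42 | 4·6+6·0+6·3 = 42
Y: 3·6+2·5+4·1 = 32 | 4·2+6·1+6·3 = 32
gcd(3,2,4,4,6,6) = 1

Coefficients: [3, 2, 4, 4, 6, 6]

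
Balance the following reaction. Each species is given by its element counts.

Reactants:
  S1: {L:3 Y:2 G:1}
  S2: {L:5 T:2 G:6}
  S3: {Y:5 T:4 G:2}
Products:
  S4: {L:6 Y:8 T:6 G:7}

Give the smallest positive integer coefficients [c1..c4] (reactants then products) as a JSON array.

Coefficients: [5, 3, 6, 5]

L: 5·3+3·5+6·0 = 30 | 5·6 = 30
Y: 5·2+3·0+6·5 = 40 | 5·8 = 40
T: 5·0+3·2+6·4 = 30 | 5·6 = 30
G: 5·1+3·6+6·2 = 35 | 5·7 = 35
gcd(5,3,6,5) = 1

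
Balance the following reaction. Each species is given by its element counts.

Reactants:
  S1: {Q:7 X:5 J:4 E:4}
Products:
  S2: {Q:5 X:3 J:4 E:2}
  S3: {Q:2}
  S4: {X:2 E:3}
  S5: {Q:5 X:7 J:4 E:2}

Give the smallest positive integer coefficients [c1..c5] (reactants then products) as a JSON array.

Coefficients: [6, 5, 6, 4, 1]

Q: 6·7 = 42 | 5·5+6·2+4·0+1·5 = 42
X: 6·5 = 30 | 5·3+6·0+4·2+1·7 = 30
J: 6·4 = 24 | 5·4+6·0+4·0+1·4 = 24
E: 6·4 = 24 | 5·2+6·0+4·3+1·2 = 24
gcd(6,5,6,4,1) = 1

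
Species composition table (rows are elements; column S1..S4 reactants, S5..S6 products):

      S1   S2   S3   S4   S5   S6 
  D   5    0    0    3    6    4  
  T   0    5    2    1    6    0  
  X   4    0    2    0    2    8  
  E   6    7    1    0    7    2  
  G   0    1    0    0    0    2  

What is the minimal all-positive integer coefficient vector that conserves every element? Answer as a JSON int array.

D: 2·5+2·0+4·0+6·3 = 28 | 4·6+1·4 = 28
T: 2·0+2·5+4·2+6·1 = 24 | 4·6+1·0 = 24
X: 2·4+2·0+4·2+6·0 = 16 | 4·2+1·8 = 16
E: 2·6+2·7+4·1+6·0 = 30 | 4·7+1·2 = 30
G: 2·0+2·1+4·0+6·0 = 2 | 4·0+1·2 = 2
gcd(2,2,4,6,4,1) = 1

Coefficients: [2, 2, 4, 6, 4, 1]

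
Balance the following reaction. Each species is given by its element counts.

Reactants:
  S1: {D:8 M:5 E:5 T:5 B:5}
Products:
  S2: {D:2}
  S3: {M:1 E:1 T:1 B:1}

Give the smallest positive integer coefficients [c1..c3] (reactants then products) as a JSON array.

Coefficients: [1, 4, 5]

D: 1·8 = 8 | 4·2+5·0 = 8
M: 1·5 = 5 | 4·0+5·1 = 5
E: 1·5 = 5 | 4·0+5·1 = 5
T: 1·5 = 5 | 4·0+5·1 = 5
B: 1·5 = 5 | 4·0+5·1 = 5
gcd(1,4,5) = 1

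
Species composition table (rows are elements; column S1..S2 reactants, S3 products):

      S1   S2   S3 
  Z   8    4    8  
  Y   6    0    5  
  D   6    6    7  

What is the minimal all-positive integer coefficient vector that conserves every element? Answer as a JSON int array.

Z: 5·8+2·4 = 48 | 6·8 = 48
Y: 5·6+2·0 = 30 | 6·5 = 30
D: 5·6+2·6 = 42 | 6·7 = 42
gcd(5,2,6) = 1

Coefficients: [5, 2, 6]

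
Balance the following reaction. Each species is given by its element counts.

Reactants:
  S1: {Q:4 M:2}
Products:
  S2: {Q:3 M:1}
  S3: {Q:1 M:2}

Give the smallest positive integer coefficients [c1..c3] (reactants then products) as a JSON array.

Coefficients: [5, 6, 2]

Q: 5·4 = 20 | 6·3+2·1 = 20
M: 5·2 = 10 | 6·1+2·2 = 10
gcd(5,6,2) = 1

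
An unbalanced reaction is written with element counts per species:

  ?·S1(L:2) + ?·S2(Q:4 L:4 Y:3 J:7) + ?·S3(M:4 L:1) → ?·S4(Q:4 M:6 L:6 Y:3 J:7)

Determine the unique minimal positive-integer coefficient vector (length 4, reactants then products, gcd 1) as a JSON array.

Q: 1·0+4·4+6·0 = 16 | 4·4 = 16
M: 1·0+4·0+6·4 = 24 | 4·6 = 24
L: 1·2+4·4+6·1 = 24 | 4·6 = 24
Y: 1·0+4·3+6·0 = 12 | 4·3 = 12
J: 1·0+4·7+6·0 = 28 | 4·7 = 28
gcd(1,4,6,4) = 1

Coefficients: [1, 4, 6, 4]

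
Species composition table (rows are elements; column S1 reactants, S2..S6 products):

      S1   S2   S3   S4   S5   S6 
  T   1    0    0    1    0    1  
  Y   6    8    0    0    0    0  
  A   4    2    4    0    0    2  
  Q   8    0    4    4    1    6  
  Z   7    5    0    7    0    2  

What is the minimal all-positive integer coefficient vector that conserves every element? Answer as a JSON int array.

Coefficients: [4, 3, 1, 1, 6, 3]

T: 4·1 = 4 | 3·0+1·0+1·1+6·0+3·1 = 4
Y: 4·6 = 24 | 3·8+1·0+1·0+6·0+3·0 = 24
A: 4·4 = 16 | 3·2+1·4+1·0+6·0+3·2 = 16
Q: 4·8 = 32 | 3·0+1·4+1·4+6·1+3·6 = 32
Z: 4·7 = 28 | 3·5+1·0+1·7+6·0+3·2 = 28
gcd(4,3,1,1,6,3) = 1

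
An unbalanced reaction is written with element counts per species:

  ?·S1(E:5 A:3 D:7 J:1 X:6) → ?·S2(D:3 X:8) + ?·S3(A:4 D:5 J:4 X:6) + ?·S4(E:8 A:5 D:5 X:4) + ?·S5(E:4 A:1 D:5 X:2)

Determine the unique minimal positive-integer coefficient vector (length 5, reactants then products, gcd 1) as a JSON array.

E: 4·5 = 20 | 1·0+1·0+1·8+3·4 = 20
A: 4·3 = 12 | 1·0+1·4+1·5+3·1 = 12
D: 4·7 = 28 | 1·3+1·5+1·5+3·5 = 28
J: 4·1 = 4 | 1·0+1·4+1·0+3·0 = 4
X: 4·6 = 24 | 1·8+1·6+1·4+3·2 = 24
gcd(4,1,1,1,3) = 1

Coefficients: [4, 1, 1, 1, 3]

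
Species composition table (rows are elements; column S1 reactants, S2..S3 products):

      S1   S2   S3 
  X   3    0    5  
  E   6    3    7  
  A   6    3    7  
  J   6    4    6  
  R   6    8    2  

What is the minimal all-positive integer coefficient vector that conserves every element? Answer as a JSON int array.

Coefficients: [5, 3, 3]

X: 5·3 = 15 | 3·0+3·5 = 15
E: 5·6 = 30 | 3·3+3·7 = 30
A: 5·6 = 30 | 3·3+3·7 = 30
J: 5·6 = 30 | 3·4+3·6 = 30
R: 5·6 = 30 | 3·8+3·2 = 30
gcd(5,3,3) = 1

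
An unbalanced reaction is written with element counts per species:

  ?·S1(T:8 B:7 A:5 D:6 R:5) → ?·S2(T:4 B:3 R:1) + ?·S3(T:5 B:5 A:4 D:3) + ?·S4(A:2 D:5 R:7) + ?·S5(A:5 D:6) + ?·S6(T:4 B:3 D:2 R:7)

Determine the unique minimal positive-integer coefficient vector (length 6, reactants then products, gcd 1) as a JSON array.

T: 5·8 = 40 | 4·4+4·5+2·0+1·0+1·4 = 40
B: 5·7 = 35 | 4·3+4·5+2·0+1·0+1·3 = 35
A: 5·5 = 25 | 4·0+4·4+2·2+1·5+1·0 = 25
D: 5·6 = 30 | 4·0+4·3+2·5+1·6+1·2 = 30
R: 5·5 = 25 | 4·1+4·0+2·7+1·0+1·7 = 25
gcd(5,4,4,2,1,1) = 1

Coefficients: [5, 4, 4, 2, 1, 1]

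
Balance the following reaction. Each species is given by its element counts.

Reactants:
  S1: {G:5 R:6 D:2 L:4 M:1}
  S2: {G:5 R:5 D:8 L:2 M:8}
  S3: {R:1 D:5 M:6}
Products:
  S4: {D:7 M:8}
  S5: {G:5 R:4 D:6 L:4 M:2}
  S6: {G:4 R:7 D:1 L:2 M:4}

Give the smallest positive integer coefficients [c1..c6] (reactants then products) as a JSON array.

Coefficients: [6, 3, 4, 3, 5, 5]

G: 6·5+3·5+4·0 = 45 | 3·0+5·5+5·4 = 45
R: 6·6+3·5+4·1 = 55 | 3·0+5·4+5·7 = 55
D: 6·2+3·8+4·5 = 56 | 3·7+5·6+5·1 = 56
L: 6·4+3·2+4·0 = 30 | 3·0+5·4+5·2 = 30
M: 6·1+3·8+4·6 = 54 | 3·8+5·2+5·4 = 54
gcd(6,3,4,3,5,5) = 1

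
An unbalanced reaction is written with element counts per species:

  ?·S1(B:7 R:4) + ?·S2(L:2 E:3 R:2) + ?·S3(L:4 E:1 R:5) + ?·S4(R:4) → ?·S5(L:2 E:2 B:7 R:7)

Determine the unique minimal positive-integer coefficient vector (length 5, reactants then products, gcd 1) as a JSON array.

L: 5·0+3·2+1·4+1·0 = 10 | 5·2 = 10
E: 5·0+3·3+1·1+1·0 = 10 | 5·2 = 10
B: 5·7+3·0+1·0+1·0 = 35 | 5·7 = 35
R: 5·4+3·2+1·5+1·4 = 35 | 5·7 = 35
gcd(5,3,1,1,5) = 1

Coefficients: [5, 3, 1, 1, 5]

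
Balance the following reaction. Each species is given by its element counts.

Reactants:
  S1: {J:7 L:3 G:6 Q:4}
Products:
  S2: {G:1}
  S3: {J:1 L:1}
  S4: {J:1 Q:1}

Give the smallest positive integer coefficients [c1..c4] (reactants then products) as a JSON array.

Coefficients: [1, 6, 3, 4]

J: 1·7 = 7 | 6·0+3·1+4·1 = 7
L: 1·3 = 3 | 6·0+3·1+4·0 = 3
G: 1·6 = 6 | 6·1+3·0+4·0 = 6
Q: 1·4 = 4 | 6·0+3·0+4·1 = 4
gcd(1,6,3,4) = 1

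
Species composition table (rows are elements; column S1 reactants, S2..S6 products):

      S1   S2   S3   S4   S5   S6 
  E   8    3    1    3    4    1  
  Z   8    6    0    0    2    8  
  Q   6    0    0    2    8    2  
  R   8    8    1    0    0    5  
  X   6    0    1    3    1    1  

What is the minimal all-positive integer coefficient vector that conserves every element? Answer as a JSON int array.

E: 3·8 = 24 | 1·3+6·1+3·3+1·4+2·1 = 24
Z: 3·8 = 24 | 1·6+6·0+3·0+1·2+2·8 = 24
Q: 3·6 = 18 | 1·0+6·0+3·2+1·8+2·2 = 18
R: 3·8 = 24 | 1·8+6·1+3·0+1·0+2·5 = 24
X: 3·6 = 18 | 1·0+6·1+3·3+1·1+2·1 = 18
gcd(3,1,6,3,1,2) = 1

Coefficients: [3, 1, 6, 3, 1, 2]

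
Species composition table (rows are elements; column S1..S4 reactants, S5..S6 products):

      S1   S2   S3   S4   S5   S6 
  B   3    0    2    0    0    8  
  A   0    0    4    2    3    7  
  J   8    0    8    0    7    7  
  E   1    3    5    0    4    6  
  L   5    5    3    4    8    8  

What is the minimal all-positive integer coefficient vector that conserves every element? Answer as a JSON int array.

Coefficients: [2, 3, 5, 6, 6, 2]

B: 2·3+3·0+5·2+6·0 = 16 | 6·0+2·8 = 16
A: 2·0+3·0+5·4+6·2 = 32 | 6·3+2·7 = 32
J: 2·8+3·0+5·8+6·0 = 56 | 6·7+2·7 = 56
E: 2·1+3·3+5·5+6·0 = 36 | 6·4+2·6 = 36
L: 2·5+3·5+5·3+6·4 = 64 | 6·8+2·8 = 64
gcd(2,3,5,6,6,2) = 1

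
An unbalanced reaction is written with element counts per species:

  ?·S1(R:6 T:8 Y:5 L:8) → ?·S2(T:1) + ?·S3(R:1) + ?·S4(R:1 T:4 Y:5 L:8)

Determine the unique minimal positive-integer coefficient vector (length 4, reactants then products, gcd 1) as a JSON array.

R: 1·6 = 6 | 4·0+5·1+1·1 = 6
T: 1·8 = 8 | 4·1+5·0+1·4 = 8
Y: 1·5 = 5 | 4·0+5·0+1·5 = 5
L: 1·8 = 8 | 4·0+5·0+1·8 = 8
gcd(1,4,5,1) = 1

Coefficients: [1, 4, 5, 1]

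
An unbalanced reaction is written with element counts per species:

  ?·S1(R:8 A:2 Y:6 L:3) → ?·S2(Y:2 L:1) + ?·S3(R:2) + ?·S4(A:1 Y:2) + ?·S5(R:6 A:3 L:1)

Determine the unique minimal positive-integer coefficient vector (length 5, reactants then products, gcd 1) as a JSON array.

Coefficients: [2, 5, 5, 1, 1]

R: 2·8 = 16 | 5·0+5·2+1·0+1·6 = 16
A: 2·2 = 4 | 5·0+5·0+1·1+1·3 = 4
Y: 2·6 = 12 | 5·2+5·0+1·2+1·0 = 12
L: 2·3 = 6 | 5·1+5·0+1·0+1·1 = 6
gcd(2,5,5,1,1) = 1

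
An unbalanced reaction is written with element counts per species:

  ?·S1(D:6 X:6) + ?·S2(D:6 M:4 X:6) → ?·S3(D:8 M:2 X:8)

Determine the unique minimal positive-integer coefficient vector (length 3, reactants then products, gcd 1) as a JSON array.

Coefficients: [5, 3, 6]

D: 5·6+3·6 = 48 | 6·8 = 48
M: 5·0+3·4 = 12 | 6·2 = 12
X: 5·6+3·6 = 48 | 6·8 = 48
gcd(5,3,6) = 1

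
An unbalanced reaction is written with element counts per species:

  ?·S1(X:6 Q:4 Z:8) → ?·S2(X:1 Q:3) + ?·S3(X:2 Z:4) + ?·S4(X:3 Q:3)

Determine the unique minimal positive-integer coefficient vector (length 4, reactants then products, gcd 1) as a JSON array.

Coefficients: [3, 3, 6, 1]

X: 3·6 = 18 | 3·1+6·2+1·3 = 18
Q: 3·4 = 12 | 3·3+6·0+1·3 = 12
Z: 3·8 = 24 | 3·0+6·4+1·0 = 24
gcd(3,3,6,1) = 1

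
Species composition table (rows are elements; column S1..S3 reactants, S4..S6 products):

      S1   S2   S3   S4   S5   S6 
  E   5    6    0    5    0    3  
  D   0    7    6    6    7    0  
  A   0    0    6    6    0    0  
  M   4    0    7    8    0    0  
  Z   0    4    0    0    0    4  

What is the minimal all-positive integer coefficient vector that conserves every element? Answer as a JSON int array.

E: 1·5+5·6+4·0 = 35 | 4·5+5·0+5·3 = 35
D: 1·0+5·7+4·6 = 59 | 4·6+5·7+5·0 = 59
A: 1·0+5·0+4·6 = 24 | 4·6+5·0+5·0 = 24
M: 1·4+5·0+4·7 = 32 | 4·8+5·0+5·0 = 32
Z: 1·0+5·4+4·0 = 20 | 4·0+5·0+5·4 = 20
gcd(1,5,4,4,5,5) = 1

Coefficients: [1, 5, 4, 4, 5, 5]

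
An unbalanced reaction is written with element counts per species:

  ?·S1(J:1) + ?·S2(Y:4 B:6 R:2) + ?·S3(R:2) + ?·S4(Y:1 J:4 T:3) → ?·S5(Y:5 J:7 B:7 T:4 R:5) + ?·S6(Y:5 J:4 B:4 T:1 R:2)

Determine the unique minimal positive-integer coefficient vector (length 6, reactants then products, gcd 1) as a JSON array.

Y: 6·0+3·4+3·0+3·1 = 15 | 2·5+1·5 = 15
J: 6·1+3·0+3·0+3·4 = 18 | 2·7+1·4 = 18
B: 6·0+3·6+3·0+3·0 = 18 | 2·7+1·4 = 18
T: 6·0+3·0+3·0+3·3 = 9 | 2·4+1·1 = 9
R: 6·0+3·2+3·2+3·0 = 12 | 2·5+1·2 = 12
gcd(6,3,3,3,2,1) = 1

Coefficients: [6, 3, 3, 3, 2, 1]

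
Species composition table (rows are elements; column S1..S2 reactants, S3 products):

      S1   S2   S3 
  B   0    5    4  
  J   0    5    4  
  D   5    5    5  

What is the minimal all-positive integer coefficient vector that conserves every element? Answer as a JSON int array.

Coefficients: [1, 4, 5]

B: 1·0+4·5 = 20 | 5·4 = 20
J: 1·0+4·5 = 20 | 5·4 = 20
D: 1·5+4·5 = 25 | 5·5 = 25
gcd(1,4,5) = 1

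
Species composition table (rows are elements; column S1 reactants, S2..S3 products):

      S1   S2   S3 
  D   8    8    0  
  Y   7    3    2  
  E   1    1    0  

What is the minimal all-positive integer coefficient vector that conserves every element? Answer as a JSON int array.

Coefficients: [1, 1, 2]

D: 1·8 = 8 | 1·8+2·0 = 8
Y: 1·7 = 7 | 1·3+2·2 = 7
E: 1·1 = 1 | 1·1+2·0 = 1
gcd(1,1,2) = 1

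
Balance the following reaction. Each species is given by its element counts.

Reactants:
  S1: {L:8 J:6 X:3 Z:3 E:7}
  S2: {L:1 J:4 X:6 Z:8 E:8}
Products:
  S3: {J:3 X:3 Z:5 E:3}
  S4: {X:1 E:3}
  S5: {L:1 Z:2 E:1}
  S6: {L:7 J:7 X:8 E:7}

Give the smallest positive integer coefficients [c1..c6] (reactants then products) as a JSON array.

Coefficients: [1, 4, 5, 4, 5, 1]

L: 1·8+4·1 = 12 | 5·0+4·0+5·1+1·7 = 12
J: 1·6+4·4 = 22 | 5·3+4·0+5·0+1·7 = 22
X: 1·3+4·6 = 27 | 5·3+4·1+5·0+1·8 = 27
Z: 1·3+4·8 = 35 | 5·5+4·0+5·2+1·0 = 35
E: 1·7+4·8 = 39 | 5·3+4·3+5·1+1·7 = 39
gcd(1,4,5,4,5,1) = 1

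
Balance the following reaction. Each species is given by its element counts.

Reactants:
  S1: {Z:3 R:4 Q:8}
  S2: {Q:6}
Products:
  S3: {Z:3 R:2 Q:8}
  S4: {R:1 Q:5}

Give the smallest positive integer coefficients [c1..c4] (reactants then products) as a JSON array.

Coefficients: [3, 5, 3, 6]

Z: 3·3+5·0 = 9 | 3·3+6·0 = 9
R: 3·4+5·0 = 12 | 3·2+6·1 = 12
Q: 3·8+5·6 = 54 | 3·8+6·5 = 54
gcd(3,5,3,6) = 1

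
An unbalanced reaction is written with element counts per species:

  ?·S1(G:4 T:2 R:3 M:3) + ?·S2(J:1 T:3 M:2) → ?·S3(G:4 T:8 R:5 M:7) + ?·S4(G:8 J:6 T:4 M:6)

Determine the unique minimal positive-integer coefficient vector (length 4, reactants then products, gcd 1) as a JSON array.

G: 5·4+6·0 = 20 | 3·4+1·8 = 20
J: 5·0+6·1 = 6 | 3·0+1·6 = 6
T: 5·2+6·3 = 28 | 3·8+1·4 = 28
R: 5·3+6·0 = 15 | 3·5+1·0 = 15
M: 5·3+6·2 = 27 | 3·7+1·6 = 27
gcd(5,6,3,1) = 1

Coefficients: [5, 6, 3, 1]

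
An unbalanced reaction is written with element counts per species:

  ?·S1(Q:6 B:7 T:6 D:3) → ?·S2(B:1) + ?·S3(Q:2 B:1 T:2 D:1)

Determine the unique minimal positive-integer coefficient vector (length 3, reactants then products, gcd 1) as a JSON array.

Q: 1·6 = 6 | 4·0+3·2 = 6
B: 1·7 = 7 | 4·1+3·1 = 7
T: 1·6 = 6 | 4·0+3·2 = 6
D: 1·3 = 3 | 4·0+3·1 = 3
gcd(1,4,3) = 1

Coefficients: [1, 4, 3]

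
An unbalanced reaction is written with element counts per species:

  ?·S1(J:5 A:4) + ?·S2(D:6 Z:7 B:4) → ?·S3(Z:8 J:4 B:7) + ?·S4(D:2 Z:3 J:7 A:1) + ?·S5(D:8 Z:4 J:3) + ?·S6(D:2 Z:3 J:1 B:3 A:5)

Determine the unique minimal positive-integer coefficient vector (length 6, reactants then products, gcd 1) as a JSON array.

Coefficients: [4, 4, 1, 1, 2, 3]

D: 4·0+4·6 = 24 | 1·0+1·2+2·8+3·2 = 24
Z: 4·0+4·7 = 28 | 1·8+1·3+2·4+3·3 = 28
J: 4·5+4·0 = 20 | 1·4+1·7+2·3+3·1 = 20
B: 4·0+4·4 = 16 | 1·7+1·0+2·0+3·3 = 16
A: 4·4+4·0 = 16 | 1·0+1·1+2·0+3·5 = 16
gcd(4,4,1,1,2,3) = 1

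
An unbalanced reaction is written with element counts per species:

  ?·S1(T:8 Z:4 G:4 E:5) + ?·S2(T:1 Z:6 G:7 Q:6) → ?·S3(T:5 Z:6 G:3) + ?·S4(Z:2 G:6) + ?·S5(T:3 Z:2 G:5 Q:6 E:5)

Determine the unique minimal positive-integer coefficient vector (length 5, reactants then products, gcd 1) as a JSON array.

Coefficients: [5, 5, 6, 2, 5]

T: 5·8+5·1 = 45 | 6·5+2·0+5·3 = 45
Z: 5·4+5·6 = 50 | 6·6+2·2+5·2 = 50
G: 5·4+5·7 = 55 | 6·3+2·6+5·5 = 55
Q: 5·0+5·6 = 30 | 6·0+2·0+5·6 = 30
E: 5·5+5·0 = 25 | 6·0+2·0+5·5 = 25
gcd(5,5,6,2,5) = 1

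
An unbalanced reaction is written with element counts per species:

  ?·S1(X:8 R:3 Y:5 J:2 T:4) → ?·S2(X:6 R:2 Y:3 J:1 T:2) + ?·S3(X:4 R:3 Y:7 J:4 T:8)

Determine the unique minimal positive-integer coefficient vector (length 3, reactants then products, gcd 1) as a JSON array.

Coefficients: [5, 6, 1]

X: 5·8 = 40 | 6·6+1·4 = 40
R: 5·3 = 15 | 6·2+1·3 = 15
Y: 5·5 = 25 | 6·3+1·7 = 25
J: 5·2 = 10 | 6·1+1·4 = 10
T: 5·4 = 20 | 6·2+1·8 = 20
gcd(5,6,1) = 1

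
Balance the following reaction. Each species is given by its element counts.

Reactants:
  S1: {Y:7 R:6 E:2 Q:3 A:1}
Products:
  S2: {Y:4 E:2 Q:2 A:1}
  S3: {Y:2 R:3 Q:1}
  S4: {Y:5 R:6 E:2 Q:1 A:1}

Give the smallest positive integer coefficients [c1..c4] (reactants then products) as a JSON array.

Coefficients: [3, 2, 4, 1]

Y: 3·7 = 21 | 2·4+4·2+1·5 = 21
R: 3·6 = 18 | 2·0+4·3+1·6 = 18
E: 3·2 = 6 | 2·2+4·0+1·2 = 6
Q: 3·3 = 9 | 2·2+4·1+1·1 = 9
A: 3·1 = 3 | 2·1+4·0+1·1 = 3
gcd(3,2,4,1) = 1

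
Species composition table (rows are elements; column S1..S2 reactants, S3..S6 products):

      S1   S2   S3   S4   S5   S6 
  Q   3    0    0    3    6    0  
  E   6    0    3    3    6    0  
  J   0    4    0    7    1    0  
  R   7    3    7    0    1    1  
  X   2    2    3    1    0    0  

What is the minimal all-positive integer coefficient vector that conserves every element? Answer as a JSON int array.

Coefficients: [3, 2, 3, 1, 1, 5]

Q: 3·3+2·0 = 9 | 3·0+1·3+1·6+5·0 = 9
E: 3·6+2·0 = 18 | 3·3+1·3+1·6+5·0 = 18
J: 3·0+2·4 = 8 | 3·0+1·7+1·1+5·0 = 8
R: 3·7+2·3 = 27 | 3·7+1·0+1·1+5·1 = 27
X: 3·2+2·2 = 10 | 3·3+1·1+1·0+5·0 = 10
gcd(3,2,3,1,1,5) = 1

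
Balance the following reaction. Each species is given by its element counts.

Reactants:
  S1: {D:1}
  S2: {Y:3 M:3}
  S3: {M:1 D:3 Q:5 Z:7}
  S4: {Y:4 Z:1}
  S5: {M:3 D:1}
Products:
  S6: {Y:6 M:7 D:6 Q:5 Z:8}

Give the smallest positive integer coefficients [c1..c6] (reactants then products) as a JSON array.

Coefficients: [5, 2, 3, 3, 4, 3]

Y: 5·0+2·3+3·0+3·4+4·0 = 18 | 3·6 = 18
M: 5·0+2·3+3·1+3·0+4·3 = 21 | 3·7 = 21
D: 5·1+2·0+3·3+3·0+4·1 = 18 | 3·6 = 18
Q: 5·0+2·0+3·5+3·0+4·0 = 15 | 3·5 = 15
Z: 5·0+2·0+3·7+3·1+4·0 = 24 | 3·8 = 24
gcd(5,2,3,3,4,3) = 1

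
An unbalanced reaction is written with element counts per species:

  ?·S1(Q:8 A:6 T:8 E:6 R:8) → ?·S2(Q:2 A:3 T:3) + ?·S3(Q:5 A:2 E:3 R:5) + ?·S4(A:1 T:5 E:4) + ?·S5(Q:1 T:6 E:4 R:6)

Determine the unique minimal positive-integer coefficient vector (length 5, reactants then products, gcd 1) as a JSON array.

Q: 4·8 = 32 | 5·2+4·5+1·0+2·1 = 32
A: 4·6 = 24 | 5·3+4·2+1·1+2·0 = 24
T: 4·8 = 32 | 5·3+4·0+1·5+2·6 = 32
E: 4·6 = 24 | 5·0+4·3+1·4+2·4 = 24
R: 4·8 = 32 | 5·0+4·5+1·0+2·6 = 32
gcd(4,5,4,1,2) = 1

Coefficients: [4, 5, 4, 1, 2]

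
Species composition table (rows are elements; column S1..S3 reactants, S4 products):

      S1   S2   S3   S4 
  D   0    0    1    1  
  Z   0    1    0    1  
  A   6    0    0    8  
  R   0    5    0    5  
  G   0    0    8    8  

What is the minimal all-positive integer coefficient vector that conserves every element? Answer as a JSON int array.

Coefficients: [4, 3, 3, 3]

D: 4·0+3·0+3·1 = 3 | 3·1 = 3
Z: 4·0+3·1+3·0 = 3 | 3·1 = 3
A: 4·6+3·0+3·0 = 24 | 3·8 = 24
R: 4·0+3·5+3·0 = 15 | 3·5 = 15
G: 4·0+3·0+3·8 = 24 | 3·8 = 24
gcd(4,3,3,3) = 1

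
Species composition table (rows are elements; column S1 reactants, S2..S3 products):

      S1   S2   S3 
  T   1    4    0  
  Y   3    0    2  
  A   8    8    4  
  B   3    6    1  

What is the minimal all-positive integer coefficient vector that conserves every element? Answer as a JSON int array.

T: 4·1 = 4 | 1·4+6·0 = 4
Y: 4·3 = 12 | 1·0+6·2 = 12
A: 4·8 = 32 | 1·8+6·4 = 32
B: 4·3 = 12 | 1·6+6·1 = 12
gcd(4,1,6) = 1

Coefficients: [4, 1, 6]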